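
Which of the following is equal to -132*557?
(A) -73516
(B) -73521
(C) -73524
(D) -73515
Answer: C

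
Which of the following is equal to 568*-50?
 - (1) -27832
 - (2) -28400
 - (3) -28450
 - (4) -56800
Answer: 2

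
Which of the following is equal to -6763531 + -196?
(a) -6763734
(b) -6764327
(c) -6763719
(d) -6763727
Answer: d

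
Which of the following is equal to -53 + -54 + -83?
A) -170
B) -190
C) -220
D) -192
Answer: B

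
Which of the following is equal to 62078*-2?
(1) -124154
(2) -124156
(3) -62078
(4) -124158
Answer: 2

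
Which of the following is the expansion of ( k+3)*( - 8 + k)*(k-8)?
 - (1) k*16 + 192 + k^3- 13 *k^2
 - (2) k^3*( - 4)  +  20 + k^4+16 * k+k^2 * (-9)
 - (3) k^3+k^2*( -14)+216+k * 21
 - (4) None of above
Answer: 1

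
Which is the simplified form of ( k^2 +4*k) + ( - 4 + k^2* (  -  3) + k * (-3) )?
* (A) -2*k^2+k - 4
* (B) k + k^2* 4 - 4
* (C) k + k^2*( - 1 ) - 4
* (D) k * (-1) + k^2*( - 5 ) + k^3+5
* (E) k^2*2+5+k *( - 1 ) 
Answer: A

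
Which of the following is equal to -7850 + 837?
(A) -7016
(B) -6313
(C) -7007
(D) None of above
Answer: D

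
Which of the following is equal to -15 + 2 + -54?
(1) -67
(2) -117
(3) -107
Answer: 1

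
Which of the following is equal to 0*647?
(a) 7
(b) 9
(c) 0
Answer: c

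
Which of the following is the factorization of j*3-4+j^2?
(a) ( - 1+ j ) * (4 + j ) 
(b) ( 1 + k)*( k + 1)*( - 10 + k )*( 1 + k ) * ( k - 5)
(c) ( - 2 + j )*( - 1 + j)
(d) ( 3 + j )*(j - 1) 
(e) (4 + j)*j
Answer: a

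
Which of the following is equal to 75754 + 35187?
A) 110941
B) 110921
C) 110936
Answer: A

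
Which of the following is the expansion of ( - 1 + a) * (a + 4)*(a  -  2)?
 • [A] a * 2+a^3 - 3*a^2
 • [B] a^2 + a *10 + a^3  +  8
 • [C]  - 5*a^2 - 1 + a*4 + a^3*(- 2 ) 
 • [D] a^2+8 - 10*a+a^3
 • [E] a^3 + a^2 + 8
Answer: D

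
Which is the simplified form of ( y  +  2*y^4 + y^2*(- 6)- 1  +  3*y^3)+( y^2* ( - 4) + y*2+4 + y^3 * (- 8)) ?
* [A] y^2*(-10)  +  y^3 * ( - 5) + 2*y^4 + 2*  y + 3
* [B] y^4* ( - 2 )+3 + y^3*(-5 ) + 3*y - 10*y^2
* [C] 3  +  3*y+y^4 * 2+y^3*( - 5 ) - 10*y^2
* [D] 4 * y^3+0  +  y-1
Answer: C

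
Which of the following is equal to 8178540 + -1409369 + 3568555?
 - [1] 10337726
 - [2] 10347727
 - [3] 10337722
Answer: 1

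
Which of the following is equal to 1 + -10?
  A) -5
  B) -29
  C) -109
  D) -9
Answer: D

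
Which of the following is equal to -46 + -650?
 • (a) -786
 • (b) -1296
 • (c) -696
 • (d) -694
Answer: c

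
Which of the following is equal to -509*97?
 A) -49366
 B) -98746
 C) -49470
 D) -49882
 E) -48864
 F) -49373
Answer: F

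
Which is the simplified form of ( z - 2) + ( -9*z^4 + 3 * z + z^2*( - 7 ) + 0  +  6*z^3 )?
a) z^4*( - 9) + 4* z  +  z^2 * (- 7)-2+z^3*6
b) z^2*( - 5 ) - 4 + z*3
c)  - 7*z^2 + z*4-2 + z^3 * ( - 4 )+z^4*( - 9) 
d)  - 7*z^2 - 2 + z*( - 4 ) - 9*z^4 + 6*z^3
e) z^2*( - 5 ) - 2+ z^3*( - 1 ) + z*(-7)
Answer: a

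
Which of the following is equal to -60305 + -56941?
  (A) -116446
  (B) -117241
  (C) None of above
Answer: C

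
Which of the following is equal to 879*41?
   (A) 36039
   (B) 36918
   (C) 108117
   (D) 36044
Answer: A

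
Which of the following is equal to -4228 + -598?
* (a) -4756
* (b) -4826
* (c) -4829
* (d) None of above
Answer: b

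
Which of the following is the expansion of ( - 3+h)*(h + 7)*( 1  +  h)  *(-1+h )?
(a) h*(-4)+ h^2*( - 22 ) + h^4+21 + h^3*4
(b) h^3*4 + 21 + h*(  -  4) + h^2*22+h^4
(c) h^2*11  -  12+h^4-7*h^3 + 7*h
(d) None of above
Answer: a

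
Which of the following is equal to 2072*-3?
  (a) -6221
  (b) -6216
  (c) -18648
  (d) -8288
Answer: b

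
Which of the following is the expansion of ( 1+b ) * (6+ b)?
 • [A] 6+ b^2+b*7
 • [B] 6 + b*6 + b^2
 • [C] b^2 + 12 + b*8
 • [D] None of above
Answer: A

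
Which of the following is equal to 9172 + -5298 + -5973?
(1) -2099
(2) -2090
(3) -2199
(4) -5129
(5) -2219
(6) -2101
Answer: 1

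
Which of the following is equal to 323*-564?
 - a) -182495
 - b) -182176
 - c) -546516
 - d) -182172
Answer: d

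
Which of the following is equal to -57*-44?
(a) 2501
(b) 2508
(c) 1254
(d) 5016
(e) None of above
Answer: b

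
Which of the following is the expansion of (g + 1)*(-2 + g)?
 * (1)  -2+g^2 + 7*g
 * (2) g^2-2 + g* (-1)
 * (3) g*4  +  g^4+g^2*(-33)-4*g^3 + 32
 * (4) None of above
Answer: 2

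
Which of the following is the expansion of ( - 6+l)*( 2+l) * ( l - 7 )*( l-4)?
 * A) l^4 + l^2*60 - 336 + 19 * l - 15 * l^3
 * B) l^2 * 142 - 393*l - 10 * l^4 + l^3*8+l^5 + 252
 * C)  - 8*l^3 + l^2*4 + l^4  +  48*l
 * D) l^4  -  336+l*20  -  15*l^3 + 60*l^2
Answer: D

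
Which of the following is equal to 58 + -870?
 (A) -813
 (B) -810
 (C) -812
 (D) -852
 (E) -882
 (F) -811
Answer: C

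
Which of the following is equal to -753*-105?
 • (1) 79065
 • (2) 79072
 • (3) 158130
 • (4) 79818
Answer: 1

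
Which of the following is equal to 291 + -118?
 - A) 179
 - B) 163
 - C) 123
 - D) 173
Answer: D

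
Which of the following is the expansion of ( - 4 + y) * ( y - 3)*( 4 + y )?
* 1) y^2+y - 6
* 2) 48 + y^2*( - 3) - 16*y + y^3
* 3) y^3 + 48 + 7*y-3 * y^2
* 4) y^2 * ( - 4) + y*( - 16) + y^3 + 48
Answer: 2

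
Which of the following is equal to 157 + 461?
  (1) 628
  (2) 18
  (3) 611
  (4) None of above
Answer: 4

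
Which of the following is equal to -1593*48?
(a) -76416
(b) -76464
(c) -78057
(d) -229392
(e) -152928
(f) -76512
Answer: b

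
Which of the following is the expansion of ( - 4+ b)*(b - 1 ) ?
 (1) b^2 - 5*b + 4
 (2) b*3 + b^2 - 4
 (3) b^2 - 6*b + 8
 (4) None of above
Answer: 1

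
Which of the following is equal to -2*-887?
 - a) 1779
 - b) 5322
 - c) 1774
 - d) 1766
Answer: c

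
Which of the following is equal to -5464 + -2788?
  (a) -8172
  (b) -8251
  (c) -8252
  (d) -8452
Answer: c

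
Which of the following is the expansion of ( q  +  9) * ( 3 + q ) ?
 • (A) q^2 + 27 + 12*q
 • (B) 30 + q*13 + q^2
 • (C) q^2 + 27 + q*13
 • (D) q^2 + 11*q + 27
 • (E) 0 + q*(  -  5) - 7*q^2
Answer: A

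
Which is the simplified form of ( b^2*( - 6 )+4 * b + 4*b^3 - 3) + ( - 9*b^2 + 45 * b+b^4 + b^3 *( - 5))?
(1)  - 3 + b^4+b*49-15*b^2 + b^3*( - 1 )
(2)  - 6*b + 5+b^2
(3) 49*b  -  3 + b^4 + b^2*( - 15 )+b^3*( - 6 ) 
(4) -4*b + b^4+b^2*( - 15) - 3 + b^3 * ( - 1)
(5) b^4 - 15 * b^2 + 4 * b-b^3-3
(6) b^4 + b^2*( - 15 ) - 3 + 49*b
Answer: 1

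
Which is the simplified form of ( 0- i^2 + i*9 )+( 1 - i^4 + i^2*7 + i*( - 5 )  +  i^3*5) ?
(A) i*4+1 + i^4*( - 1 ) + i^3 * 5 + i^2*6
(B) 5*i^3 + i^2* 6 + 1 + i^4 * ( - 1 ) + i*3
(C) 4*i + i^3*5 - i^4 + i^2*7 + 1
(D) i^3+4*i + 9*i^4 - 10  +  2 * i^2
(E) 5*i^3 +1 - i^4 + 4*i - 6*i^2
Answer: A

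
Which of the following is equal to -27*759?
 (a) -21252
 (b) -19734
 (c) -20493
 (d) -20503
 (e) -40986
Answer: c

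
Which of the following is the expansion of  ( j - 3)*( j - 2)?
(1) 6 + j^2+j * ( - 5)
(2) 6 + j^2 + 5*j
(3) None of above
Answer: 1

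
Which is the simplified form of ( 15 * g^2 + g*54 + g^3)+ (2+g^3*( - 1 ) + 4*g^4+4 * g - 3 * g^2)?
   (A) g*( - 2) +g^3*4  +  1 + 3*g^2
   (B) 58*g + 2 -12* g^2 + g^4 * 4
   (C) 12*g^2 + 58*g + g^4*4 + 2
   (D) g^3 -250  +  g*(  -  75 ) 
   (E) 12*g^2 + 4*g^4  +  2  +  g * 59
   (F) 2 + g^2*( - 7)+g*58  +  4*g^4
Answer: C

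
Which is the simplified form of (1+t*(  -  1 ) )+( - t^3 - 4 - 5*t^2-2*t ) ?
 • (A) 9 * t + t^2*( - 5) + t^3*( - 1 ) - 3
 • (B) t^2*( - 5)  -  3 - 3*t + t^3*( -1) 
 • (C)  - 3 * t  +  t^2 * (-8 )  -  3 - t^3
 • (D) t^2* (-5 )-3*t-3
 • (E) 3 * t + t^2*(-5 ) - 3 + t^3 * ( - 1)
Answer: B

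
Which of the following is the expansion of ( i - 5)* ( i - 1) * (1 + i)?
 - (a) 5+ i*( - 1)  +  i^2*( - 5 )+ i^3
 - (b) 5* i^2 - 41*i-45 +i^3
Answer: a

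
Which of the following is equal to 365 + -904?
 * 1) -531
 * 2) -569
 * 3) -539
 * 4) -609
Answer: 3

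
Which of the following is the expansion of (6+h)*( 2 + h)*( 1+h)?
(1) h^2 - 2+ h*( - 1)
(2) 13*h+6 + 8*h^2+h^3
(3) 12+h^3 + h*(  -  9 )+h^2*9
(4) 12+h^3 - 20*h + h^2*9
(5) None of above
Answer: 5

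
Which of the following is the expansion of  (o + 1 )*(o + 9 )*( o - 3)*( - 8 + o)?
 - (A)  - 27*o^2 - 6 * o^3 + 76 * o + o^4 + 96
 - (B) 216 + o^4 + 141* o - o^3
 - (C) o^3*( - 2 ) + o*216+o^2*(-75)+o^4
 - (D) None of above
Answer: D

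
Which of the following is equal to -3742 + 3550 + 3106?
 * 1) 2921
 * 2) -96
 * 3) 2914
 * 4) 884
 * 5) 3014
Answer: 3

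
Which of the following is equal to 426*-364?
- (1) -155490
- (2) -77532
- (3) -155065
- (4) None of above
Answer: 4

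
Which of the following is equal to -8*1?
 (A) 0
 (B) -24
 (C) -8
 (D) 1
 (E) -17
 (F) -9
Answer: C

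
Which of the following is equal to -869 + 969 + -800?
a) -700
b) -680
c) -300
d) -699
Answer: a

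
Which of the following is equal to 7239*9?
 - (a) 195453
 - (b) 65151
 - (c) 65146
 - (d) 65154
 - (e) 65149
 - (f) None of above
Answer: b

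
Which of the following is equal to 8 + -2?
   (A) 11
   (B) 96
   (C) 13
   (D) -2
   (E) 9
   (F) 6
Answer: F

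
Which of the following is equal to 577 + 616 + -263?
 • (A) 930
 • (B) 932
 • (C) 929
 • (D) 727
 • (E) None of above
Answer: A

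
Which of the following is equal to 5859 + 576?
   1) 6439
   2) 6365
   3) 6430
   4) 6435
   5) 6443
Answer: 4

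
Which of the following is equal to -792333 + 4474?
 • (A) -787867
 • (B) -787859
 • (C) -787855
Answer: B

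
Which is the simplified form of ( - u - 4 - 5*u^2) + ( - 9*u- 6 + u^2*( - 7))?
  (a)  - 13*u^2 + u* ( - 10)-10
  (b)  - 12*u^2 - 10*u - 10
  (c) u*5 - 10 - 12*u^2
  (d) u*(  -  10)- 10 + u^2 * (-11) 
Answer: b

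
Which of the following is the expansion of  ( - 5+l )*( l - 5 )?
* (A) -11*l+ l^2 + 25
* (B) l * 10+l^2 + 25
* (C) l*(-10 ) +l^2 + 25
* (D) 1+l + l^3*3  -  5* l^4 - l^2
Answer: C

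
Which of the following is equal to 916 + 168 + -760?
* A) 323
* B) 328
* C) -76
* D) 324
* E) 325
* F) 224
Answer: D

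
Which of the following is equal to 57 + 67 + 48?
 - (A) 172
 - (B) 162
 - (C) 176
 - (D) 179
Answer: A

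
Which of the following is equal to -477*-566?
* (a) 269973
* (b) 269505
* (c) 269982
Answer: c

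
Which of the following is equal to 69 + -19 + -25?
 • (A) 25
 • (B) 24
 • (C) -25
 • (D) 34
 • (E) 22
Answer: A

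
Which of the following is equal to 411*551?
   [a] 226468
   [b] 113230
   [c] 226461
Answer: c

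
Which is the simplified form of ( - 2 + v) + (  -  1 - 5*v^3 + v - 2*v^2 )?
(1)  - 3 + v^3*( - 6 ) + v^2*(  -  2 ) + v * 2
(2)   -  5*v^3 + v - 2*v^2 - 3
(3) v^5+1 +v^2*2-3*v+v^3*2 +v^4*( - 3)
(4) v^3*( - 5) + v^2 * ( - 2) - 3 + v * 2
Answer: 4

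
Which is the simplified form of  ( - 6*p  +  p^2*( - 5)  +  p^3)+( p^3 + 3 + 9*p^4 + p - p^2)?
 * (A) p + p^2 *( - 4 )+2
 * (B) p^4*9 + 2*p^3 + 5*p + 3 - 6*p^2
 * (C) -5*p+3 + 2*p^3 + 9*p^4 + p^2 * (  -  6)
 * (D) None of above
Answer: C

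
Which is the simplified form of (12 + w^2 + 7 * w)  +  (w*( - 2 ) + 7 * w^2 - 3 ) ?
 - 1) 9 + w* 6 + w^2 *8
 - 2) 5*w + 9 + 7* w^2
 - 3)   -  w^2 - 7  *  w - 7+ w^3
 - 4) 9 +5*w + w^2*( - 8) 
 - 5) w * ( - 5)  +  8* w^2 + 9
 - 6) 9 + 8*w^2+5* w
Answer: 6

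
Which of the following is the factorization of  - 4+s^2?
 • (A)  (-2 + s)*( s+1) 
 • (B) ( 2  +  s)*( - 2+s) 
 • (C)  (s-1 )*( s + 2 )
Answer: B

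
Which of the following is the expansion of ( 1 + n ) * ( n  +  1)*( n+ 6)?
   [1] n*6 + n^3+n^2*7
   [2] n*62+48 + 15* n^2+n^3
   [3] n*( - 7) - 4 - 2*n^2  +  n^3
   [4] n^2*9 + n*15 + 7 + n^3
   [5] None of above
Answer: 5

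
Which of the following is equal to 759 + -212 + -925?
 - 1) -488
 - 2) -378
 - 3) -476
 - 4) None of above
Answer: 2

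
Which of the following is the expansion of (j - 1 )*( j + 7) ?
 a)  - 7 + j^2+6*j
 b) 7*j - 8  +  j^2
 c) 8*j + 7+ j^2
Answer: a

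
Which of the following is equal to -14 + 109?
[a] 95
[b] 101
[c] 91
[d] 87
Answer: a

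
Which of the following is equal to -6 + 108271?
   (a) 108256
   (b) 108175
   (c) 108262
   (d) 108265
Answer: d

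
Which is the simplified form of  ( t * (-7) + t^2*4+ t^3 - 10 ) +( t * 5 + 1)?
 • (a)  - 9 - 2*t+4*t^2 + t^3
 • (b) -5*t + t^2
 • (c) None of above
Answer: a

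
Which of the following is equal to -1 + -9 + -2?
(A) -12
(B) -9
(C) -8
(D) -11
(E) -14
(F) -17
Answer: A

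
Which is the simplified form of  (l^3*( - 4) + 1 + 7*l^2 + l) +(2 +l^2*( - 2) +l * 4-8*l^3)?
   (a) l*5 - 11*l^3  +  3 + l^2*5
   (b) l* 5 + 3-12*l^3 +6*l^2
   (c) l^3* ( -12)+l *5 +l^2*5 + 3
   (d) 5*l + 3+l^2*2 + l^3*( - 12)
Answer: c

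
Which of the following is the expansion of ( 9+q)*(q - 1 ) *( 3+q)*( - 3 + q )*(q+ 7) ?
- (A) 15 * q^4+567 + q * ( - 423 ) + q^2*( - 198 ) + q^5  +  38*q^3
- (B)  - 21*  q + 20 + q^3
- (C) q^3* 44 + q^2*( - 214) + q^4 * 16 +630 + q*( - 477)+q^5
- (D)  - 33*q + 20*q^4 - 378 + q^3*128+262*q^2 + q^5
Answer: A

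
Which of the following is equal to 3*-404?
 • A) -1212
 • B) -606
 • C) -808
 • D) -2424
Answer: A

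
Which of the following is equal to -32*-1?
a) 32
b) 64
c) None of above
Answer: a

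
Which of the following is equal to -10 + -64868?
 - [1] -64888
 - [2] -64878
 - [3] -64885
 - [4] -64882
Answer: 2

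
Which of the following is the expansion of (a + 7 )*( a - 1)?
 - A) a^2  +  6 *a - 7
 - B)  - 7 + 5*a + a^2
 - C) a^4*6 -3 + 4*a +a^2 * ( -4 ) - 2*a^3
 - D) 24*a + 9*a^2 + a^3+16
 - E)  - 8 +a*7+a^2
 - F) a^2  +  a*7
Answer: A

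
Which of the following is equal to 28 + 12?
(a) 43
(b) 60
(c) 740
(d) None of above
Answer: d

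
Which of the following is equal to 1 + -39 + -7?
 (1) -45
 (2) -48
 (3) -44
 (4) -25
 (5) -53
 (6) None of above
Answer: 1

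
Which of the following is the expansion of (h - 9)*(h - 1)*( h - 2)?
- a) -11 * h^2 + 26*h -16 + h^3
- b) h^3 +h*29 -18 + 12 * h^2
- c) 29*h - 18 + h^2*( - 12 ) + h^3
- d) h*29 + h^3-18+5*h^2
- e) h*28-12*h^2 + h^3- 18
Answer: c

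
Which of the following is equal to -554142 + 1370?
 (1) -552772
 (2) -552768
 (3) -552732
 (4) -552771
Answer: 1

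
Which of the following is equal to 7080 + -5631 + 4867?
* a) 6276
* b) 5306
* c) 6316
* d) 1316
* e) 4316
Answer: c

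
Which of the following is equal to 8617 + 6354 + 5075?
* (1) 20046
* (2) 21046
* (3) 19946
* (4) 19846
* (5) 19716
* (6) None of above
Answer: 1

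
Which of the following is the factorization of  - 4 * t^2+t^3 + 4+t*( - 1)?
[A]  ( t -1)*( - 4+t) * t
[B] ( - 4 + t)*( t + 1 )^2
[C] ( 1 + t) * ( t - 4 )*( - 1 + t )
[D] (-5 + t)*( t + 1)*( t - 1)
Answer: C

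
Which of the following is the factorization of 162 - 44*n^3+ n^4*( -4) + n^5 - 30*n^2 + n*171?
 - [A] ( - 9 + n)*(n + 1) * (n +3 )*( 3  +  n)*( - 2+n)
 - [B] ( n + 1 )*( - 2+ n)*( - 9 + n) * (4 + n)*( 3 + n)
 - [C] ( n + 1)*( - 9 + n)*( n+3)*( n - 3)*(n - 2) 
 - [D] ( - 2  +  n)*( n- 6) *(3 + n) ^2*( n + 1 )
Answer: A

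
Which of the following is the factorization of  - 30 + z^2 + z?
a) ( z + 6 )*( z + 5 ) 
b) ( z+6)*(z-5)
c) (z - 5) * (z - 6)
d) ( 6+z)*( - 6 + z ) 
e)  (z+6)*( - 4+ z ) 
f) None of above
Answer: b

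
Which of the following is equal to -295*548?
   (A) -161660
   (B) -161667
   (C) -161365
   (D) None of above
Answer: A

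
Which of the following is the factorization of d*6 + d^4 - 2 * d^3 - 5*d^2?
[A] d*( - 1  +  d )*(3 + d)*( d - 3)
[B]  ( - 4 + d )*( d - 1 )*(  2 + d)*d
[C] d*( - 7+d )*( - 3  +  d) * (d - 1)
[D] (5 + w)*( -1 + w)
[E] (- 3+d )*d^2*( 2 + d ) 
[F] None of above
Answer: F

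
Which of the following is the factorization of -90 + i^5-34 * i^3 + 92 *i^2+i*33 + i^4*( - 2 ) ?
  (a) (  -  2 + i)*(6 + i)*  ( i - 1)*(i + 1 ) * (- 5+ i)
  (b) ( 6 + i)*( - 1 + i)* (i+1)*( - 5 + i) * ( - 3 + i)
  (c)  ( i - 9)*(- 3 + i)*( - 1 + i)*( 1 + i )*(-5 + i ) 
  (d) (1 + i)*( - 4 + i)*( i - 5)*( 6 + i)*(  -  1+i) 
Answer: b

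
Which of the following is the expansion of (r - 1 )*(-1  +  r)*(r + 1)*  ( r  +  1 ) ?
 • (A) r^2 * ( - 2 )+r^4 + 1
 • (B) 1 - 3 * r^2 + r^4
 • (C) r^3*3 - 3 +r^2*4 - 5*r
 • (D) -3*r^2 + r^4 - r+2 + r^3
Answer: A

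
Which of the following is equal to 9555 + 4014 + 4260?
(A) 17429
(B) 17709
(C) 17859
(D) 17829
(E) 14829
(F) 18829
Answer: D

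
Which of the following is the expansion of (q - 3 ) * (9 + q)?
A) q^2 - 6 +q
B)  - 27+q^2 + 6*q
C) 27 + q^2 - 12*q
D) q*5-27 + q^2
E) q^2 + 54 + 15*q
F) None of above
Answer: B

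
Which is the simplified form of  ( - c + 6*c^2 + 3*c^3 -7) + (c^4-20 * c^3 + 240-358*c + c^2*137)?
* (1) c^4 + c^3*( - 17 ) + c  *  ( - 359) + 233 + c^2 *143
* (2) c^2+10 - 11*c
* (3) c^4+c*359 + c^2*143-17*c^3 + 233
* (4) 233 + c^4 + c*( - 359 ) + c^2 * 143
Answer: 1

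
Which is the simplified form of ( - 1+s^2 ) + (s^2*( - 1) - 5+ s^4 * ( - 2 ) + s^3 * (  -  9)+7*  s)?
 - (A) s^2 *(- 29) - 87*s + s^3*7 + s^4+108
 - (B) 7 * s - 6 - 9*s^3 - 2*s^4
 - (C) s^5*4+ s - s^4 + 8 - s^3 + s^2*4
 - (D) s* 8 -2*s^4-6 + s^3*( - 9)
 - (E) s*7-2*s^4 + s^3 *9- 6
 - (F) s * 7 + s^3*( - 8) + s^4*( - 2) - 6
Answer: B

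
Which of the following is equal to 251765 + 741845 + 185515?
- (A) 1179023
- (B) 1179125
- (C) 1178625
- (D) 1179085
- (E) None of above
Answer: B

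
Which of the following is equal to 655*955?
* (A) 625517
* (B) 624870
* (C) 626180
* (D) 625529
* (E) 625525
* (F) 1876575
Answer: E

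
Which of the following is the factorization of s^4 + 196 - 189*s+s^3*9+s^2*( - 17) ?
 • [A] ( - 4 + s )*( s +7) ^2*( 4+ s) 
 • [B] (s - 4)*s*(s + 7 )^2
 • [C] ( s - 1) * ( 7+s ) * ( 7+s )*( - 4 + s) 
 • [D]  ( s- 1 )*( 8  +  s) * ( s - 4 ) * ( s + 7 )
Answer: C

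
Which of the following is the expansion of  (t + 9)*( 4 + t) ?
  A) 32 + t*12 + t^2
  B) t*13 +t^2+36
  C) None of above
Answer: B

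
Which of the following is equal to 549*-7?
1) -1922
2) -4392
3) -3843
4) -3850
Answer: 3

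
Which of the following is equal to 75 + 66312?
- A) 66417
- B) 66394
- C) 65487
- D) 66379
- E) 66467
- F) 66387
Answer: F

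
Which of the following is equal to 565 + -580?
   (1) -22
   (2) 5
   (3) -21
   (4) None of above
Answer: 4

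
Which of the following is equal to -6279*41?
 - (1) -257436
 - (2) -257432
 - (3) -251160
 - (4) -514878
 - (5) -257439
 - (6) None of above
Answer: 5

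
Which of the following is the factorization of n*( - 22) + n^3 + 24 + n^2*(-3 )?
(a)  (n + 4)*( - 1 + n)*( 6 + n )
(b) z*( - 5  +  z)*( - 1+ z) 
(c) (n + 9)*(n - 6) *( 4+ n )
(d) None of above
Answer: d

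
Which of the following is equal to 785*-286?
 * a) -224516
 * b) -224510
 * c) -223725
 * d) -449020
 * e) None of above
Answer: b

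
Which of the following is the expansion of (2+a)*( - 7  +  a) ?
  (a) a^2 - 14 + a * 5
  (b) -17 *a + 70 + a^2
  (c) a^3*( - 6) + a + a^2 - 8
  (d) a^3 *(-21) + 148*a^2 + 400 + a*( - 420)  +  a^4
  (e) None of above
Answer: e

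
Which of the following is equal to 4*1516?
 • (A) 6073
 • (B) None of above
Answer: B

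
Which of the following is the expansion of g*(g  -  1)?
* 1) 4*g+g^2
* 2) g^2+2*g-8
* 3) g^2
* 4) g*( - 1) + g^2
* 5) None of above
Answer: 4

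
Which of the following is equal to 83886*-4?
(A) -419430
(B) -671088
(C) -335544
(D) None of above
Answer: C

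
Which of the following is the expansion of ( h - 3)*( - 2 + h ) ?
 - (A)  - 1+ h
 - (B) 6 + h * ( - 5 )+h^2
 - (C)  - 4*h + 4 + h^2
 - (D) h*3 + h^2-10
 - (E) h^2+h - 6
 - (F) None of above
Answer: B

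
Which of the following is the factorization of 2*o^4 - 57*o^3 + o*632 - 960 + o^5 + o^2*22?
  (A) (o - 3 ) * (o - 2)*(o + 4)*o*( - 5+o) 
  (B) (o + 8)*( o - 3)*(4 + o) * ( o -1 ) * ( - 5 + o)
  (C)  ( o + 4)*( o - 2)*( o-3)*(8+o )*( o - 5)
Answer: C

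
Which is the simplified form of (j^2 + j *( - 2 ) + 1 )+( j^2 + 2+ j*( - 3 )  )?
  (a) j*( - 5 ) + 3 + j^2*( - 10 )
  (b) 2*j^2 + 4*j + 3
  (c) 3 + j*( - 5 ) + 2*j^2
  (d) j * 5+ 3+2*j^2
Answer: c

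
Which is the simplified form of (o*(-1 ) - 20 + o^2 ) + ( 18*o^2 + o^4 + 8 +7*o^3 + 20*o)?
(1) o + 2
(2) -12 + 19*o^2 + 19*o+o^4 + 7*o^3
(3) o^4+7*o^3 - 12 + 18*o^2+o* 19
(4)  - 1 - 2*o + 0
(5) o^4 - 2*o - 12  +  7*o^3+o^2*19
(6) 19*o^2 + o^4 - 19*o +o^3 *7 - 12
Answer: 2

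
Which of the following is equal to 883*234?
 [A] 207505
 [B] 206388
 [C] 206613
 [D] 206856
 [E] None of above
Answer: E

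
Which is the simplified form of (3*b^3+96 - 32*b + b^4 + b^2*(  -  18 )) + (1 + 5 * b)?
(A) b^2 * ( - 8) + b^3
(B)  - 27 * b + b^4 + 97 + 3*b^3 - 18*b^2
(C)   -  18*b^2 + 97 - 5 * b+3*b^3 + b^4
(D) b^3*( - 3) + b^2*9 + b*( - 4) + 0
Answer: B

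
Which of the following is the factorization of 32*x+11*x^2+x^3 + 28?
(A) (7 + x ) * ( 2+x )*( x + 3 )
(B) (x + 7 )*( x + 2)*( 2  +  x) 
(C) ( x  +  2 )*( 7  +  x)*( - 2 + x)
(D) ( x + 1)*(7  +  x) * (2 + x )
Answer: B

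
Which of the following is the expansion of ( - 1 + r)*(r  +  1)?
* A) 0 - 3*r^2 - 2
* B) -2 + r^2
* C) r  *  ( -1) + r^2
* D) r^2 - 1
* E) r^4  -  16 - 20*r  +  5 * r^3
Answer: D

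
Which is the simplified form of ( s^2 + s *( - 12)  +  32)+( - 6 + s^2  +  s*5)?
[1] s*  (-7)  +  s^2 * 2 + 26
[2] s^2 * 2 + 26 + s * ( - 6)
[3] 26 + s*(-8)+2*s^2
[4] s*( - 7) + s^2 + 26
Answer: 1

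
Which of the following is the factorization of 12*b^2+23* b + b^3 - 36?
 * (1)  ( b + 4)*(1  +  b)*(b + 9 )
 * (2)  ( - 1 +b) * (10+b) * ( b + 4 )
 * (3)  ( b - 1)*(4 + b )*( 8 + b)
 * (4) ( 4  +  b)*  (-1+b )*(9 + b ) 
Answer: 4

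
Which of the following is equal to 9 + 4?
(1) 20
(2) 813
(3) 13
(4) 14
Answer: 3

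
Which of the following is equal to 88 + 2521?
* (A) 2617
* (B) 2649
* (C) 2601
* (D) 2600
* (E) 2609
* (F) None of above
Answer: E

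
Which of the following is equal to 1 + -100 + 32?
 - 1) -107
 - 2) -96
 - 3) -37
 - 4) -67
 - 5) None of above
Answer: 4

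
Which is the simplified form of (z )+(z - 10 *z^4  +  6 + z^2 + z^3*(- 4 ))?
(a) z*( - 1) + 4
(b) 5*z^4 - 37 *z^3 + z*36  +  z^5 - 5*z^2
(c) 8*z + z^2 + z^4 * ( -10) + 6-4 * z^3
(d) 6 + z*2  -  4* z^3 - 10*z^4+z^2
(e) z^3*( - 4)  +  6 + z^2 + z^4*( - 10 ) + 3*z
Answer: d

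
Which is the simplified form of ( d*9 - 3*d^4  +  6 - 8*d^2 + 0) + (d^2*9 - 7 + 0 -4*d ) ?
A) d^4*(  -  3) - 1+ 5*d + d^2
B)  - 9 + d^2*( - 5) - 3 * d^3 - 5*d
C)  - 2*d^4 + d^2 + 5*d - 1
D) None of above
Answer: A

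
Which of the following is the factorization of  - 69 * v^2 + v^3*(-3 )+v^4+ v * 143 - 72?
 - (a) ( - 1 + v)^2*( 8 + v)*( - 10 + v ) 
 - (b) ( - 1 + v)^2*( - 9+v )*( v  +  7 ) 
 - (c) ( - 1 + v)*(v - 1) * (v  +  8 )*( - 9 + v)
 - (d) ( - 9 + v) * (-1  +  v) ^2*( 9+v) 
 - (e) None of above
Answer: c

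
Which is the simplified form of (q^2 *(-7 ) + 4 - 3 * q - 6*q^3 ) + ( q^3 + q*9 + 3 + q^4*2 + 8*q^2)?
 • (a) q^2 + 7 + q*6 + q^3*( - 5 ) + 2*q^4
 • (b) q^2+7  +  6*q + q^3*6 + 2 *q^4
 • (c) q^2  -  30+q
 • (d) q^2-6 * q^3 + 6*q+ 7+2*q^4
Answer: a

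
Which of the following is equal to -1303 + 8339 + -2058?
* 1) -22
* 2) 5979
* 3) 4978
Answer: 3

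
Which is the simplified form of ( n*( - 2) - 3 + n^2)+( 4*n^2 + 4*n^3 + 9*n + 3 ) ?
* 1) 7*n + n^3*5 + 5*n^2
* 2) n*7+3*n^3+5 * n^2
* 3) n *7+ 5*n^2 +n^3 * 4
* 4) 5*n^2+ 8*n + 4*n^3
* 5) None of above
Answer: 3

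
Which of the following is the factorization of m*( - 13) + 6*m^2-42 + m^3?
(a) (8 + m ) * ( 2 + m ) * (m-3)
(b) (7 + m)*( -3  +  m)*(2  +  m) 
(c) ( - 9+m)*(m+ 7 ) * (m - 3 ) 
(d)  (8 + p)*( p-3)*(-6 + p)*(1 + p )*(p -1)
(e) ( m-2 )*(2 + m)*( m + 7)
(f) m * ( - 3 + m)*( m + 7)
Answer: b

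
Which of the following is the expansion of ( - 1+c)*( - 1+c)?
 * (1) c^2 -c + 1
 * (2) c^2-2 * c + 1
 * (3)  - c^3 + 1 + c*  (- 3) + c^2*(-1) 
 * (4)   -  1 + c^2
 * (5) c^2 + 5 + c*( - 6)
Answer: 2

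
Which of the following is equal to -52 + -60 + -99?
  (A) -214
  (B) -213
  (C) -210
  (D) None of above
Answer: D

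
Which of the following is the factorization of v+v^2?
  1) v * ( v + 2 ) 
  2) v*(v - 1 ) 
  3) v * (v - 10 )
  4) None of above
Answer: 4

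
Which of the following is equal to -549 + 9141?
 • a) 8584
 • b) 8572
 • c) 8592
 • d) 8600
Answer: c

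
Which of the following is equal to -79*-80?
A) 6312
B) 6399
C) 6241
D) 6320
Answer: D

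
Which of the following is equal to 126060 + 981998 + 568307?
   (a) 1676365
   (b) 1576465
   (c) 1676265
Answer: a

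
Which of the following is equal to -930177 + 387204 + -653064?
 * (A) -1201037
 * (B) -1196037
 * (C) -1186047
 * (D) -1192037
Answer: B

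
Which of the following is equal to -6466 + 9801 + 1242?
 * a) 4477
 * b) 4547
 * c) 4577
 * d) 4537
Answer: c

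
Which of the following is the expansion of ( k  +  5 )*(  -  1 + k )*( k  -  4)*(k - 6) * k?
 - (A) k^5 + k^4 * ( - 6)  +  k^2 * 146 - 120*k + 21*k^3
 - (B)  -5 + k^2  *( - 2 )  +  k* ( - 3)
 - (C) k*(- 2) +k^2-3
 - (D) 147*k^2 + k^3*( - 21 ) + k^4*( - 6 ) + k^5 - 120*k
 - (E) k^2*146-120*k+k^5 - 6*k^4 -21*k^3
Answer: E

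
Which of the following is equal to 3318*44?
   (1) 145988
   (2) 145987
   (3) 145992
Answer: 3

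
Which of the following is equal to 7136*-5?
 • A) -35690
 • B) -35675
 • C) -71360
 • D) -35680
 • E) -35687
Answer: D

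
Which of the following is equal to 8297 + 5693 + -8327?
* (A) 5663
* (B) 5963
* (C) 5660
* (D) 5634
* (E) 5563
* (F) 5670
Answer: A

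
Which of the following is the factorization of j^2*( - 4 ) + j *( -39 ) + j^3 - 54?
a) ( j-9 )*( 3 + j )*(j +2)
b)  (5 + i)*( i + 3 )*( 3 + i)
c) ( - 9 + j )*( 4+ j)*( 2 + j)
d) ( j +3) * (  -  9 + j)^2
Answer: a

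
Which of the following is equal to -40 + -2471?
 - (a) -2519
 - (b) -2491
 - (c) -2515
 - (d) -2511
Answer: d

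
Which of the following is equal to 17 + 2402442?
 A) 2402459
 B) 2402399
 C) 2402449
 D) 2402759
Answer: A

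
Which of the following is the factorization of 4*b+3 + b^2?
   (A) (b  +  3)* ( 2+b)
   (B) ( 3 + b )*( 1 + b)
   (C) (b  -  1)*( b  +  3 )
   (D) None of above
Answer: B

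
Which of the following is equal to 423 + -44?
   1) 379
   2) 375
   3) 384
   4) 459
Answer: 1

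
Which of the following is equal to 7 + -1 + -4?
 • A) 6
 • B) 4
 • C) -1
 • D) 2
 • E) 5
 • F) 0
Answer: D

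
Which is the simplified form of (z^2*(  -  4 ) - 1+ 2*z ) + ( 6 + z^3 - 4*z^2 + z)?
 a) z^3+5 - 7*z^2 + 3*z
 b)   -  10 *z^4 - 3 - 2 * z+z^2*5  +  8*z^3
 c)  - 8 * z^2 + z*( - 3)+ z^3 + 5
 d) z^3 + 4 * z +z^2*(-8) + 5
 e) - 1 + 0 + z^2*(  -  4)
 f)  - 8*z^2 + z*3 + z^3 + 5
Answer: f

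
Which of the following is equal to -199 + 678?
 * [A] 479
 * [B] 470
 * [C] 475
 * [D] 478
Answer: A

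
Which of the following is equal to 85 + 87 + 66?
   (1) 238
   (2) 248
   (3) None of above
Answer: 1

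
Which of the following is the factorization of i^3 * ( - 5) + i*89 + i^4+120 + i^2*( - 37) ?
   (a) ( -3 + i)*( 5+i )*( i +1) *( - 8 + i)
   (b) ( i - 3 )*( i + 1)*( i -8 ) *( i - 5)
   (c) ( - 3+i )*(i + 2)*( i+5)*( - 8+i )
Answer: a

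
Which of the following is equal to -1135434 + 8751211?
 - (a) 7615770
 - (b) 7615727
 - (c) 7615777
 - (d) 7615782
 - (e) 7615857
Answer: c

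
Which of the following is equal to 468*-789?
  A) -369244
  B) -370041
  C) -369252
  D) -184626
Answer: C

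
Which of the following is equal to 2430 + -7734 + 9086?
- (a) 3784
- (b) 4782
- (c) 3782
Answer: c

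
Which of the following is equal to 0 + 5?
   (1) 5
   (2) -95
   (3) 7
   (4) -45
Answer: 1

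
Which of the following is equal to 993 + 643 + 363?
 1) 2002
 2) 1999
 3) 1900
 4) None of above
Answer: 2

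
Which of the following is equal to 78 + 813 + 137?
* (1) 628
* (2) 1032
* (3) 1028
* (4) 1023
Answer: 3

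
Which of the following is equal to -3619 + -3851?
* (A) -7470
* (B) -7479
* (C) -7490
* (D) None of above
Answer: A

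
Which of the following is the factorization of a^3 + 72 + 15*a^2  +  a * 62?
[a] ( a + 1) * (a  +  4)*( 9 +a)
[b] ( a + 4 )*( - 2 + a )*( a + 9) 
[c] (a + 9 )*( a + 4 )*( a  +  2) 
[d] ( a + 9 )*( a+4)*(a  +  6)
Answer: c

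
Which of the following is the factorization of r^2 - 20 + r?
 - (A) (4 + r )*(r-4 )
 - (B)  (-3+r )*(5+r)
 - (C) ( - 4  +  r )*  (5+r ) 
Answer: C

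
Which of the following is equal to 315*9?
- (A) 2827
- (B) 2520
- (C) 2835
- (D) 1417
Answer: C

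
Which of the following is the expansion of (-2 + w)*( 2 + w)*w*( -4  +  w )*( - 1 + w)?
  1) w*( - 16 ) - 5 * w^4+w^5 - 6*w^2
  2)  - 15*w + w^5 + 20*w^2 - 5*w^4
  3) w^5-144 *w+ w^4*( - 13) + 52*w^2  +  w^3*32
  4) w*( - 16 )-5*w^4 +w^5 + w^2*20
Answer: 4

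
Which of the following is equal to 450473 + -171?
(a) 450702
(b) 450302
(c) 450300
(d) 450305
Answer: b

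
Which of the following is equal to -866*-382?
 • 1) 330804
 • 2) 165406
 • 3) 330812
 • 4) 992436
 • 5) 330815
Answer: 3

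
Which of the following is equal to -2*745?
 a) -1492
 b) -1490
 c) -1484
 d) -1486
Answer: b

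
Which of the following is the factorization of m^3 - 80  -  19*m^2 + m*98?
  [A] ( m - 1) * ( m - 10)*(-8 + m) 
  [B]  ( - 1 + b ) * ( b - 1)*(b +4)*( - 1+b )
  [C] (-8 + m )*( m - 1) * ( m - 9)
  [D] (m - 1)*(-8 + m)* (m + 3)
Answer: A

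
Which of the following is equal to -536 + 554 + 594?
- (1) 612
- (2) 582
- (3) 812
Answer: 1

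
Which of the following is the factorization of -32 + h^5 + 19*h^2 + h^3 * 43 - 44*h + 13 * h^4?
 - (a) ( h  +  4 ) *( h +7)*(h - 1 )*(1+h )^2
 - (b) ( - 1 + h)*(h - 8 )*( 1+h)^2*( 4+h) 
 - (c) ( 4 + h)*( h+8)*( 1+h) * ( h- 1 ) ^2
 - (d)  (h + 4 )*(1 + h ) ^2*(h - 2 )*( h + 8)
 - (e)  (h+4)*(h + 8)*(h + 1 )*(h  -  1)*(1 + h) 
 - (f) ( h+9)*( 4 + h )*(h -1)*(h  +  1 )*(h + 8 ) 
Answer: e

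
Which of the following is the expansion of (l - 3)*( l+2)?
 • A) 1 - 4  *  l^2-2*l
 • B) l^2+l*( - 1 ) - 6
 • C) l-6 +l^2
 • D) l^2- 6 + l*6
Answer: B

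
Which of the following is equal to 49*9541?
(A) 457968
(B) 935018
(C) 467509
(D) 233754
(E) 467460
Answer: C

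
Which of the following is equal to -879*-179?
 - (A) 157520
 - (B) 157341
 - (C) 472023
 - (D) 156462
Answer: B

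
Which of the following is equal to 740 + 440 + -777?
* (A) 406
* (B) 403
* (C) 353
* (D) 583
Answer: B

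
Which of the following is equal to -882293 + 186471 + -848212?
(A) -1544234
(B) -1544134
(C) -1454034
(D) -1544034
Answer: D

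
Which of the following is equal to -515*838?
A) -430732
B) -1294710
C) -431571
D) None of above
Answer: D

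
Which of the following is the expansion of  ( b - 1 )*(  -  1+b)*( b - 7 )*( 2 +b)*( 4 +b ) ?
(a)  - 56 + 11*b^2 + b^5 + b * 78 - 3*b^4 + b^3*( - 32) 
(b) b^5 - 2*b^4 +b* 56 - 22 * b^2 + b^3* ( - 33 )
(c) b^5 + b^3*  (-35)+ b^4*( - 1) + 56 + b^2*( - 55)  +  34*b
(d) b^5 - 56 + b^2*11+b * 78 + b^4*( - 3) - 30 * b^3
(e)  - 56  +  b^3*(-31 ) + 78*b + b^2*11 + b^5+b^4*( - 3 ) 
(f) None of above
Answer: e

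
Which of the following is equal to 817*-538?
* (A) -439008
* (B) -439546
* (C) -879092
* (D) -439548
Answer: B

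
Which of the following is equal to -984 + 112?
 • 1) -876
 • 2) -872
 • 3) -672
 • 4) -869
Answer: 2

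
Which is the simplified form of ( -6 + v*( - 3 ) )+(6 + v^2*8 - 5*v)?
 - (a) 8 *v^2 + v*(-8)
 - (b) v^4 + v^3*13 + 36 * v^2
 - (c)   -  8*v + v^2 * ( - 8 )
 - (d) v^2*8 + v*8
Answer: a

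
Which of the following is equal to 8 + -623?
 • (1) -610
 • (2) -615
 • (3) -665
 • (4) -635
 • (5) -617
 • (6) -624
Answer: 2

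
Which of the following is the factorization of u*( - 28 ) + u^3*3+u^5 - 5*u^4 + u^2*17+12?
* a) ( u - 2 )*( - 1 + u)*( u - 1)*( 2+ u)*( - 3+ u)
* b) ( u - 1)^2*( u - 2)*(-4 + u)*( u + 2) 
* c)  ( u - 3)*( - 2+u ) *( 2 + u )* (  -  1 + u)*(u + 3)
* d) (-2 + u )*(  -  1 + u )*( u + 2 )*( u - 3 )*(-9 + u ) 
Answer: a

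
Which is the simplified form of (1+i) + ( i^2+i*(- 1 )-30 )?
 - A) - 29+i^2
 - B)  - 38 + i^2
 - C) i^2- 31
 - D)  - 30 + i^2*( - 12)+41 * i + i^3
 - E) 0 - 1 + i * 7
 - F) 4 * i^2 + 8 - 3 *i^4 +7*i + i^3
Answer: A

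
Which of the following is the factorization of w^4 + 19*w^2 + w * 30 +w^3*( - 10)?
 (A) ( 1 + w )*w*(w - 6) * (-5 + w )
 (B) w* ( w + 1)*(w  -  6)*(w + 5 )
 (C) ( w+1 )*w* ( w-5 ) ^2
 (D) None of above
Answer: A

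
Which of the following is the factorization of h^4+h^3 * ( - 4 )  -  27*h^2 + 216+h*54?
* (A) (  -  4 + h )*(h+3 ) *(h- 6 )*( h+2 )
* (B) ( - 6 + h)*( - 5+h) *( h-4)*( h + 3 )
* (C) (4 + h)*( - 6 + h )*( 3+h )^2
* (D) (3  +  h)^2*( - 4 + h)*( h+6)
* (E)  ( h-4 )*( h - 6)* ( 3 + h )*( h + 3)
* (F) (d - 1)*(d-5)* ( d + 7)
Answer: E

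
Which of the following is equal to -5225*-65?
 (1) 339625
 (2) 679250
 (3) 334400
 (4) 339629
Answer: 1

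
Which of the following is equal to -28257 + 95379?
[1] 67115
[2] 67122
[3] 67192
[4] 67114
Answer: 2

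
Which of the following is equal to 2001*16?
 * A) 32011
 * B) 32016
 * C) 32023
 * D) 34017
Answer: B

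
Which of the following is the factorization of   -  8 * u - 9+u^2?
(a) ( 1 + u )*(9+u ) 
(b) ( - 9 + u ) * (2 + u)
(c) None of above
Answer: c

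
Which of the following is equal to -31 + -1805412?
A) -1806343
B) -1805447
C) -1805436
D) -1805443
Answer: D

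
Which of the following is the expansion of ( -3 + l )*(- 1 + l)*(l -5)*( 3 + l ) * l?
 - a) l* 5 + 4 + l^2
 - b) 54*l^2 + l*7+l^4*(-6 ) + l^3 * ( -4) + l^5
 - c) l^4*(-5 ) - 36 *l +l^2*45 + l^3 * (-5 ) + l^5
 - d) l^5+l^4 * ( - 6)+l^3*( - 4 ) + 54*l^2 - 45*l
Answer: d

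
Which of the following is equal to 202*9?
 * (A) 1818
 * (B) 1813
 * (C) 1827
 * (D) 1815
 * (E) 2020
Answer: A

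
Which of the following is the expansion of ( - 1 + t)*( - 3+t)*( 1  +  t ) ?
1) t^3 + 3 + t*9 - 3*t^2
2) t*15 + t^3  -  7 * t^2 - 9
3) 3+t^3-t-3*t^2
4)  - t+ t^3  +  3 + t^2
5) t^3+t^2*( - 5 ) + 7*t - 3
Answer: 3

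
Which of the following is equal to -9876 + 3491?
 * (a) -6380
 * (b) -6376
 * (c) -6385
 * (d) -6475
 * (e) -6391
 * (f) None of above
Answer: c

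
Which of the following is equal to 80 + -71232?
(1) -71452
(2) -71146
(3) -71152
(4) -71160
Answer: 3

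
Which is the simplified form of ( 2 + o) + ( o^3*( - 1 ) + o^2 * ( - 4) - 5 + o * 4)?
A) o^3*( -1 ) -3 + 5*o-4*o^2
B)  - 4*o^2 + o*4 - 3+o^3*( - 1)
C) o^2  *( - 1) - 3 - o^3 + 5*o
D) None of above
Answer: A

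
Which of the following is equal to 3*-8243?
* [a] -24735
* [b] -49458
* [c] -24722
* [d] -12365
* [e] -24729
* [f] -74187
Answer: e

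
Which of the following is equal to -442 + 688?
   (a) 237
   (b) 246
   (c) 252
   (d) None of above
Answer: b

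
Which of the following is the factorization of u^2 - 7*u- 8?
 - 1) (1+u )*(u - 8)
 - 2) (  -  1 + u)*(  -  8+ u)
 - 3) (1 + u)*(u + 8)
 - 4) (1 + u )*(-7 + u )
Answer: 1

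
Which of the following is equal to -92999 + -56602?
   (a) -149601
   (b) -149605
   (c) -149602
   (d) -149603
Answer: a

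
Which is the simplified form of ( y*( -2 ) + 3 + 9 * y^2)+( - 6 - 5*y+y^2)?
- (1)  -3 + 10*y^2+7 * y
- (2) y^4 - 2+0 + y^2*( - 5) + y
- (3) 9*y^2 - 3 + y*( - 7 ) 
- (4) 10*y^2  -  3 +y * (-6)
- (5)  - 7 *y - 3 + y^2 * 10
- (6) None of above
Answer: 5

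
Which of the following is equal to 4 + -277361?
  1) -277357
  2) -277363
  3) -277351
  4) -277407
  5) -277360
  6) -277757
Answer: 1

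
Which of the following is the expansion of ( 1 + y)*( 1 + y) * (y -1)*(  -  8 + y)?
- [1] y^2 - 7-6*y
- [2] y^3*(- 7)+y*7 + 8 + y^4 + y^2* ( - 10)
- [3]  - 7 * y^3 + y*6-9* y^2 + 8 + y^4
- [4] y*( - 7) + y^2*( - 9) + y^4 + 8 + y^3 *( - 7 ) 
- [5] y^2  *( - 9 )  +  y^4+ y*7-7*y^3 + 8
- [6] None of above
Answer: 5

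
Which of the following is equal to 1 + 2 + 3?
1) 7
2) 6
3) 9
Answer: 2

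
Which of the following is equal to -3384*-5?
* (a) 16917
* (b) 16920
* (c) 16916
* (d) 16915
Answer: b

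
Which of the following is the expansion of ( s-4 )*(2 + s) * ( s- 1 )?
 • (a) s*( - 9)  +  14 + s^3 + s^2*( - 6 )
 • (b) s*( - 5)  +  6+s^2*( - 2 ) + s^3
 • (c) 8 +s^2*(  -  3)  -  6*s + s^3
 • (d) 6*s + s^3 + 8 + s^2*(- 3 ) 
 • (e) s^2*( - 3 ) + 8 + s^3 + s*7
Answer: c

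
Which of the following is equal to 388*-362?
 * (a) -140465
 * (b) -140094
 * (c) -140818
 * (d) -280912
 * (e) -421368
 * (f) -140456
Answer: f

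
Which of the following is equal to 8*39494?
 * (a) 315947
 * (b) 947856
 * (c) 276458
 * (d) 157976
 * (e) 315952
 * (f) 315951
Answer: e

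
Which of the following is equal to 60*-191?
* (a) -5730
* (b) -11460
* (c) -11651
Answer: b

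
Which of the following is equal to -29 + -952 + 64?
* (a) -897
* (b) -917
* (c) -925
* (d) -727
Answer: b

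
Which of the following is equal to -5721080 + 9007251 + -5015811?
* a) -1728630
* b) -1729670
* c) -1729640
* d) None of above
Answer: c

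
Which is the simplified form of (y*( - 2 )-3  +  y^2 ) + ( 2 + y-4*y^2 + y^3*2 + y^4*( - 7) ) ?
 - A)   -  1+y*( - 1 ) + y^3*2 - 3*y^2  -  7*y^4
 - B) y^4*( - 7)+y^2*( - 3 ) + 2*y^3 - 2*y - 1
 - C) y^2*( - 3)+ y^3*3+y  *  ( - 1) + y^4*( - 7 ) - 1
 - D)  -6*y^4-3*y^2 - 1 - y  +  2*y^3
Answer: A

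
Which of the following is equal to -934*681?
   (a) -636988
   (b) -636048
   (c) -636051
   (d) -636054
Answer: d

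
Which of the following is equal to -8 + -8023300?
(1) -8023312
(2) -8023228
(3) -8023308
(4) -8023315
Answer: 3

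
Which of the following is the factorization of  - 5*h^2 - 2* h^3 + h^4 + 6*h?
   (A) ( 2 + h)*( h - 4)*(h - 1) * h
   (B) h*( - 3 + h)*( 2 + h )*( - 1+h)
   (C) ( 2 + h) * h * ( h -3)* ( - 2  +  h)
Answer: B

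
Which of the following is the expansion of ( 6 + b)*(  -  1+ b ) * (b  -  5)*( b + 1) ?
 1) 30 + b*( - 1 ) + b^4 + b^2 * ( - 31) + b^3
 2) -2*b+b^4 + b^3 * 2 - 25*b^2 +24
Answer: 1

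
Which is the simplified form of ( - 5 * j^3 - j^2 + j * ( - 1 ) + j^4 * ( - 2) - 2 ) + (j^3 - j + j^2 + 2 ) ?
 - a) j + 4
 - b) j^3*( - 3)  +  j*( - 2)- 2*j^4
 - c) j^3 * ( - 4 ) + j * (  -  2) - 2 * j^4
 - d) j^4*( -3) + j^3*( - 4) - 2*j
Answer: c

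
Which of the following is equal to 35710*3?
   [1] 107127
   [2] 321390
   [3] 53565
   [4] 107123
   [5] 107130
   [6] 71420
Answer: 5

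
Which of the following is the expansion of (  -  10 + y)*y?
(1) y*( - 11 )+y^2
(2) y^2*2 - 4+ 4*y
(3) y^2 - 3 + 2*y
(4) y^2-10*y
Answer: 4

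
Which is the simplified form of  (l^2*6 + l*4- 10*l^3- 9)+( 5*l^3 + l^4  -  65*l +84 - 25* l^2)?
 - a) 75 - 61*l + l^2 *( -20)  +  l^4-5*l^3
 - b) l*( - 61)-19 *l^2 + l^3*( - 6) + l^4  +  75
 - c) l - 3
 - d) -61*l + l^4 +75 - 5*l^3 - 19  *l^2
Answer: d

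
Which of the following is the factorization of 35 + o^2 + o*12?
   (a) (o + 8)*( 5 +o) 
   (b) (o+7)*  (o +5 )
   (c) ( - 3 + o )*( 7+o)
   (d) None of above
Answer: b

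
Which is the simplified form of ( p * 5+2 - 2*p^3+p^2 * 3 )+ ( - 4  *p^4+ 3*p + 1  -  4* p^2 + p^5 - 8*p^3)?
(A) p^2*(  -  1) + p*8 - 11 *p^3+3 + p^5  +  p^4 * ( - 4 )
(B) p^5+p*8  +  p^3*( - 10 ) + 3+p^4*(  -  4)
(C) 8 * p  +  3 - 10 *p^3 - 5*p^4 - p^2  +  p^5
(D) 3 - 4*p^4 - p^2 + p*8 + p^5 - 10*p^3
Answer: D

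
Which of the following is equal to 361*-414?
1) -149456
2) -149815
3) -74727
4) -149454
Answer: 4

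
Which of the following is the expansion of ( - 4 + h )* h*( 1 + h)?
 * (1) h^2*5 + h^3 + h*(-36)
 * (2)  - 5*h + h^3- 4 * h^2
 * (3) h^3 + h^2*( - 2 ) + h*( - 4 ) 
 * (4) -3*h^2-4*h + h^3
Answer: 4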